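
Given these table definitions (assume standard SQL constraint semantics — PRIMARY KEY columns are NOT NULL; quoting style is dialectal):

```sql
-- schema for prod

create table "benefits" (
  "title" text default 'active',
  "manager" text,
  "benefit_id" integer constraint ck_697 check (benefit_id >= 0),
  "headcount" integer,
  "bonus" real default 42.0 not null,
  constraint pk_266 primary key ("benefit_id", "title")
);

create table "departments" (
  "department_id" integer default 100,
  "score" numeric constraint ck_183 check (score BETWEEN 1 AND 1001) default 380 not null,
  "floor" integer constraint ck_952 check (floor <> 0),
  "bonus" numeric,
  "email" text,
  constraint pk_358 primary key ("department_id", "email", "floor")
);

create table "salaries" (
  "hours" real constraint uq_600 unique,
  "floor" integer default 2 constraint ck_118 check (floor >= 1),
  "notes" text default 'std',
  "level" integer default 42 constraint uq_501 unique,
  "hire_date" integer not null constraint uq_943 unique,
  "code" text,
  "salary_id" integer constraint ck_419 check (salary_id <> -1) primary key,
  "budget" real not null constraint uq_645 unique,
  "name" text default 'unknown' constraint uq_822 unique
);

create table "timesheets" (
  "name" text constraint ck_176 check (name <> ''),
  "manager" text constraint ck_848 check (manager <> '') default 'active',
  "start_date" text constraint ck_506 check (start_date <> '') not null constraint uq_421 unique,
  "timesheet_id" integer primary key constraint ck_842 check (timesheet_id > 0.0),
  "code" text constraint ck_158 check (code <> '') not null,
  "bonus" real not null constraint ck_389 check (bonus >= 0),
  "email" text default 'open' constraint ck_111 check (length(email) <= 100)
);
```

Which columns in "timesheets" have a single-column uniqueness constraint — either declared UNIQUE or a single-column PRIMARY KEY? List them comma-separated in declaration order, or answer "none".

- name: no UNIQUE or single-column PK constraint.
- manager: no UNIQUE or single-column PK constraint.
- start_date: declared UNIQUE → unique.
- timesheet_id: single-column PRIMARY KEY → unique.
- code: no UNIQUE or single-column PK constraint.
- bonus: no UNIQUE or single-column PK constraint.
- email: no UNIQUE or single-column PK constraint.

start_date, timesheet_id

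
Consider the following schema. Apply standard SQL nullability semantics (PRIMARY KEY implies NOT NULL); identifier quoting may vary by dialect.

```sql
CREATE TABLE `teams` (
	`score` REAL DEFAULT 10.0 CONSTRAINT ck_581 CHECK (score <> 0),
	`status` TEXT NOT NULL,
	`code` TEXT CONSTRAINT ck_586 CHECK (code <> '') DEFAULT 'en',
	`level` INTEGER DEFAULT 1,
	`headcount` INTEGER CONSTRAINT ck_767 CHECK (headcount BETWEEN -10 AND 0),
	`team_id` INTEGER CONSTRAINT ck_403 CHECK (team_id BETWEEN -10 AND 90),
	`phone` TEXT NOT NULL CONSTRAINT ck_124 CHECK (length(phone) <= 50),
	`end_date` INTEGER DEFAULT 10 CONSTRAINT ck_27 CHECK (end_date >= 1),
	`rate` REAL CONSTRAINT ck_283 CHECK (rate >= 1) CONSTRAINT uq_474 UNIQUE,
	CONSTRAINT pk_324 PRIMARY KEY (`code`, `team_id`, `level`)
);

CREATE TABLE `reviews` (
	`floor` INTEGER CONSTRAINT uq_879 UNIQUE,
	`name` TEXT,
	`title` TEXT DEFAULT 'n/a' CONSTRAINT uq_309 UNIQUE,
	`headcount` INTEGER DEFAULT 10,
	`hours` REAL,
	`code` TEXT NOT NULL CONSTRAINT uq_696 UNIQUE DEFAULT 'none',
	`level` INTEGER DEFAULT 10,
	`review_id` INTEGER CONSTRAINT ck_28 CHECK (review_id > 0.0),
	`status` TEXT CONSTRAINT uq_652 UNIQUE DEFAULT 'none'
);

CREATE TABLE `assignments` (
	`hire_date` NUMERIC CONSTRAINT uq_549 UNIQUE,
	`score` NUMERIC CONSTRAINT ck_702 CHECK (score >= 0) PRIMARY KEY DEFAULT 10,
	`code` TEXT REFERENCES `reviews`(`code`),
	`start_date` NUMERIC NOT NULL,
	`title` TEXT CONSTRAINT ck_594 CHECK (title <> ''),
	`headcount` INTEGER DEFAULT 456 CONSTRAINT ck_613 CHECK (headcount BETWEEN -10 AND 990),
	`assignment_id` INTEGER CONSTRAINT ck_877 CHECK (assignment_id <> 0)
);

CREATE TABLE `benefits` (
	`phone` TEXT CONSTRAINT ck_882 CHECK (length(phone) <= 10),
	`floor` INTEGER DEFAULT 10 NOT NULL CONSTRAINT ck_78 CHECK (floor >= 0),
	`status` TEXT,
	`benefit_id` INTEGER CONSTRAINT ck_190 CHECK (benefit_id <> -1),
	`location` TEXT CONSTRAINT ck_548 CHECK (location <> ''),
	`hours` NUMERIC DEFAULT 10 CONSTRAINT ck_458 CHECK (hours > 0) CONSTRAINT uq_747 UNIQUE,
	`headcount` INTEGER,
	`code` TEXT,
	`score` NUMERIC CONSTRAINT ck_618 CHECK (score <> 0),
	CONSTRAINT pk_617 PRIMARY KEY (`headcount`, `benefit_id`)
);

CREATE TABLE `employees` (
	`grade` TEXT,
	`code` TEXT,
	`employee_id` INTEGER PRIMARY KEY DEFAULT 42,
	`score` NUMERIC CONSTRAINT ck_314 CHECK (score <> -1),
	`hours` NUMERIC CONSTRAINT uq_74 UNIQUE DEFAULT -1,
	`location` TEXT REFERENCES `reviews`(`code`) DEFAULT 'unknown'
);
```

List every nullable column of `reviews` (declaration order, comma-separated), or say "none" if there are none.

floor, name, title, headcount, hours, level, review_id, status

- floor: UNIQUE does not imply NOT NULL → nullable.
- name: no NOT NULL constraint applies → nullable.
- title: UNIQUE does not imply NOT NULL → nullable.
- headcount: DEFAULT only fills an omitted column; an explicit NULL is still allowed → nullable.
- hours: no NOT NULL constraint applies → nullable.
- code: declared NOT NULL → not nullable.
- level: DEFAULT only fills an omitted column; an explicit NULL is still allowed → nullable.
- review_id: CHECK does not forbid NULL (a CHECK constraint passes when its expression is NULL) → nullable.
- status: UNIQUE does not imply NOT NULL → nullable.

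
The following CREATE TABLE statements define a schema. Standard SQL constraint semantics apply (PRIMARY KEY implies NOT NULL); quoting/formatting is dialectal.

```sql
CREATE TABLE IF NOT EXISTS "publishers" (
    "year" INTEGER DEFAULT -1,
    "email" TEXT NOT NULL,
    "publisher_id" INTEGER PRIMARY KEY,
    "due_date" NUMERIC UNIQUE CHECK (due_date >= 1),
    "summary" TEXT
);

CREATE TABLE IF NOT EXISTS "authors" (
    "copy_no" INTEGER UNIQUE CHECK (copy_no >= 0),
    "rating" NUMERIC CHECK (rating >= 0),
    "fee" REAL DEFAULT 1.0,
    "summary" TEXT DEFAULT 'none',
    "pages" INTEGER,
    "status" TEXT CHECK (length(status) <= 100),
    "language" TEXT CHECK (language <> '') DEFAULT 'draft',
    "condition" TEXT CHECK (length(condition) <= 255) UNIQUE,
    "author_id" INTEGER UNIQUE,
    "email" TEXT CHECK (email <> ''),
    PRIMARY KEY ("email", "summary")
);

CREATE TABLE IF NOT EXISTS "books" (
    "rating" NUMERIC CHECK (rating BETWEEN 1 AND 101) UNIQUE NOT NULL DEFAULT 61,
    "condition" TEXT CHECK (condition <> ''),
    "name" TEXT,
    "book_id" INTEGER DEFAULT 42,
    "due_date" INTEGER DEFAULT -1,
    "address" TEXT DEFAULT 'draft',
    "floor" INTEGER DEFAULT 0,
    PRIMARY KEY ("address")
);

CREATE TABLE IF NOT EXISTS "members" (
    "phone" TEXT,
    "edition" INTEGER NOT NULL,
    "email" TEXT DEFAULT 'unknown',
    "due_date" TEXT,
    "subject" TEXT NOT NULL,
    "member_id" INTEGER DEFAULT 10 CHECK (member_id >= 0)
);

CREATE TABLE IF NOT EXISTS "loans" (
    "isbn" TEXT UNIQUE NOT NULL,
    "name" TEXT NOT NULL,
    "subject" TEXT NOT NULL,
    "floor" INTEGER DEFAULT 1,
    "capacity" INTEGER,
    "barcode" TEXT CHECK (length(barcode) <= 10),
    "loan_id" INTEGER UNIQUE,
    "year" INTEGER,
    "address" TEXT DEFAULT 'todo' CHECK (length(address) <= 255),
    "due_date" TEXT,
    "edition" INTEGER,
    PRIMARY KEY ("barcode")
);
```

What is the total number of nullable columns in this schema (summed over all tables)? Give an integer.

27

publishers: 3 nullable (year, due_date, summary — PK (publisher_id) and explicit NOT NULL columns excluded).
authors: 8 nullable (copy_no, rating, fee, pages, status, language, condition, author_id — PK (email, summary) and explicit NOT NULL columns excluded).
books: 5 nullable (condition, name, book_id, due_date, floor — PK (address) and explicit NOT NULL columns excluded).
members: 4 nullable (phone, email, due_date, member_id — PK none and explicit NOT NULL columns excluded).
loans: 7 nullable (floor, capacity, loan_id, year, address, due_date, edition — PK (barcode) and explicit NOT NULL columns excluded).
Total: 3 + 8 + 5 + 4 + 7 = 27.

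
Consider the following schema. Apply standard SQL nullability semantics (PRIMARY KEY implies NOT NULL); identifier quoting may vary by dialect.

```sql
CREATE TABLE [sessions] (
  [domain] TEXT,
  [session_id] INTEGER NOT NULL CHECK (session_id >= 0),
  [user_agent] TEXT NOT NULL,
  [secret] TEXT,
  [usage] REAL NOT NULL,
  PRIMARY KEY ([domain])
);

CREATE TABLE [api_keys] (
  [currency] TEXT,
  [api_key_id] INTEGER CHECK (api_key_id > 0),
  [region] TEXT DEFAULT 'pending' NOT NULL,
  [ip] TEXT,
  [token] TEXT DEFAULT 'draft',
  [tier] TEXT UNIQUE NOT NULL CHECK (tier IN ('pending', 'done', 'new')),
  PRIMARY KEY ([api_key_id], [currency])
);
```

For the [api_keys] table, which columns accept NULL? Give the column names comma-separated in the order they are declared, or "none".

- currency: part of the PRIMARY KEY, which implies NOT NULL → not nullable.
- api_key_id: part of the PRIMARY KEY, which implies NOT NULL → not nullable.
- region: declared NOT NULL → not nullable.
- ip: no NOT NULL constraint applies → nullable.
- token: DEFAULT only fills an omitted column; an explicit NULL is still allowed → nullable.
- tier: declared NOT NULL → not nullable.

ip, token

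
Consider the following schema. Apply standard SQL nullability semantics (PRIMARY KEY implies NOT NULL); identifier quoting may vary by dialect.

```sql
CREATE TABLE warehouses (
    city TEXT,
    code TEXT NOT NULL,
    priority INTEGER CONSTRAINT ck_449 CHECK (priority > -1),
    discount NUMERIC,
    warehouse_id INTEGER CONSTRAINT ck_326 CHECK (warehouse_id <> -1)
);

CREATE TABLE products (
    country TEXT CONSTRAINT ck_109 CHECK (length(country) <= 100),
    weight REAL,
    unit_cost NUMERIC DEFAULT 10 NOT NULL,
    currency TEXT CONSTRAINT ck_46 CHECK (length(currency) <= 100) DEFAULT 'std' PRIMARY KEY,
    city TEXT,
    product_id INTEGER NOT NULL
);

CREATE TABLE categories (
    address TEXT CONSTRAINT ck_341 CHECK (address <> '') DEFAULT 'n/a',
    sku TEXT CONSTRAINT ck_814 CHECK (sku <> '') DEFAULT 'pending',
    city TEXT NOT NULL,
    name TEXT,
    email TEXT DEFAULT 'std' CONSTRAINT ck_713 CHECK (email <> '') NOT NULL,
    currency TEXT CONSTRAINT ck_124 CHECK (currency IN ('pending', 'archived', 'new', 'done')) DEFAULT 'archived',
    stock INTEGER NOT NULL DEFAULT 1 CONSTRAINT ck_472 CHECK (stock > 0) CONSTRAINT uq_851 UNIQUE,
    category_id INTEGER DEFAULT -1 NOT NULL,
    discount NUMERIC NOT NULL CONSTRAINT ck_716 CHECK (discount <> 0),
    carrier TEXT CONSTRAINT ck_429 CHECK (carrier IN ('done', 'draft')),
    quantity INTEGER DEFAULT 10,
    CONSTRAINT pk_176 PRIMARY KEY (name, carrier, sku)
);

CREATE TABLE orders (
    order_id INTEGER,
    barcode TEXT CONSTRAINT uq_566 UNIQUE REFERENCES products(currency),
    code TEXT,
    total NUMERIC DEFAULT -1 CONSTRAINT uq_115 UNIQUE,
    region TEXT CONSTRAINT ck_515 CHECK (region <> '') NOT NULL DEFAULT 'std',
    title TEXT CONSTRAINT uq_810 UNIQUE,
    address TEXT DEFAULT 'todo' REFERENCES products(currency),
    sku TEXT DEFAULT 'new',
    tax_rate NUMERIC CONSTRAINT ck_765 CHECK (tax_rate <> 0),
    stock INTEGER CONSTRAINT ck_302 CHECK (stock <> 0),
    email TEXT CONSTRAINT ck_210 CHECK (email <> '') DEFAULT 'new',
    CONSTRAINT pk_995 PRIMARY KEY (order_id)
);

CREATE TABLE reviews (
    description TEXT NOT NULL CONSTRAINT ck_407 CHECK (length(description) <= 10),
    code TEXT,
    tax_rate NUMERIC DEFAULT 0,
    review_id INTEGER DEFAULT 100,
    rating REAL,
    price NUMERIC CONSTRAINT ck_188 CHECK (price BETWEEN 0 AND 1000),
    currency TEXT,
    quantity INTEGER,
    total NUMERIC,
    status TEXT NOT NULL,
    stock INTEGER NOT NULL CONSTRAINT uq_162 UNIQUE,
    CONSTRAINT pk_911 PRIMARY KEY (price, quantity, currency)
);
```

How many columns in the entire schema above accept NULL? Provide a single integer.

warehouses: 4 nullable (city, priority, discount, warehouse_id — PK none and explicit NOT NULL columns excluded).
products: 3 nullable (country, weight, city — PK (currency) and explicit NOT NULL columns excluded).
categories: 3 nullable (address, currency, quantity — PK (name, carrier, sku) and explicit NOT NULL columns excluded).
orders: 9 nullable (barcode, code, total, title, address, sku, tax_rate, stock, email — PK (order_id) and explicit NOT NULL columns excluded).
reviews: 5 nullable (code, tax_rate, review_id, rating, total — PK (price, quantity, currency) and explicit NOT NULL columns excluded).
Total: 4 + 3 + 3 + 9 + 5 = 24.

24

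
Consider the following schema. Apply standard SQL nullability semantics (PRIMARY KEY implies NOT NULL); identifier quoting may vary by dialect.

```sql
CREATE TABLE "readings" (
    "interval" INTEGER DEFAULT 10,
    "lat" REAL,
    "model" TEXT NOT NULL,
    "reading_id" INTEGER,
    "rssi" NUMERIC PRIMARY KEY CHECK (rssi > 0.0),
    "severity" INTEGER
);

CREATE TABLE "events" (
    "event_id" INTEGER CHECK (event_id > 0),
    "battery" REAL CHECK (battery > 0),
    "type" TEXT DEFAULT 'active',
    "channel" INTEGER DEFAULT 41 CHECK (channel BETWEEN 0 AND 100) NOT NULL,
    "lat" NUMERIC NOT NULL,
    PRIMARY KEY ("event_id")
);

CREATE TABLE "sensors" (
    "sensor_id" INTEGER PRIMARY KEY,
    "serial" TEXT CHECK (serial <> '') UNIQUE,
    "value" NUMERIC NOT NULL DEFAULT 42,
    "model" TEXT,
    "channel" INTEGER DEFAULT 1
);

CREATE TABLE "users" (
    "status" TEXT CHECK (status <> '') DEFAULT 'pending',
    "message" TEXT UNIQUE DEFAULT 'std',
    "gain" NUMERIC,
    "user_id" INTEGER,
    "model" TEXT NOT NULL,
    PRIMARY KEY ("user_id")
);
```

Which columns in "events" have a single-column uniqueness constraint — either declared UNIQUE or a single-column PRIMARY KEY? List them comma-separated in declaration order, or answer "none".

- event_id: single-column PRIMARY KEY → unique.
- battery: no UNIQUE or single-column PK constraint.
- type: no UNIQUE or single-column PK constraint.
- channel: no UNIQUE or single-column PK constraint.
- lat: no UNIQUE or single-column PK constraint.

event_id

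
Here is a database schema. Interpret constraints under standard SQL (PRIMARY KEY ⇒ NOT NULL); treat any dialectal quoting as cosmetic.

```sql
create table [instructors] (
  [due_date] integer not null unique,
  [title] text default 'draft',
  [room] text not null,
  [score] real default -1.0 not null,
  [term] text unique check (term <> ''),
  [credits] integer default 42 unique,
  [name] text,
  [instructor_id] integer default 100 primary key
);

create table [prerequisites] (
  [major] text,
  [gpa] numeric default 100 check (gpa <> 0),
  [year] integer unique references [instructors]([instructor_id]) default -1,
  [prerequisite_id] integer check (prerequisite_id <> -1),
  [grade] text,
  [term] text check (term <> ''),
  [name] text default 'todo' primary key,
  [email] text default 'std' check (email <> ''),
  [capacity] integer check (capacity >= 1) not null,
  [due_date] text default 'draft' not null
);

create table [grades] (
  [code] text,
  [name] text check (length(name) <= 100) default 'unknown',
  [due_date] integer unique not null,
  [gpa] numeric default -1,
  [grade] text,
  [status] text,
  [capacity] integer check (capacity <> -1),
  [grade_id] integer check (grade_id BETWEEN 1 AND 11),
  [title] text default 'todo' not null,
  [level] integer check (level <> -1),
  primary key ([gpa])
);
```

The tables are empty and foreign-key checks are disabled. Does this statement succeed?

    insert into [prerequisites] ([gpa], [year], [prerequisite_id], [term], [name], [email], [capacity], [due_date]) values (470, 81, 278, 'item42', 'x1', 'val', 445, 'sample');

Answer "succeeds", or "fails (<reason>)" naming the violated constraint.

NOT NULL columns: capacity is supplied; due_date is supplied; name is supplied.
CHECK constraints: 470 satisfies (gpa <> 0); 278 satisfies (prerequisite_id <> -1); 'item42' satisfies (term <> ''); 'val' satisfies (email <> ''); 445 satisfies (capacity >= 1).
No constraint is violated.

succeeds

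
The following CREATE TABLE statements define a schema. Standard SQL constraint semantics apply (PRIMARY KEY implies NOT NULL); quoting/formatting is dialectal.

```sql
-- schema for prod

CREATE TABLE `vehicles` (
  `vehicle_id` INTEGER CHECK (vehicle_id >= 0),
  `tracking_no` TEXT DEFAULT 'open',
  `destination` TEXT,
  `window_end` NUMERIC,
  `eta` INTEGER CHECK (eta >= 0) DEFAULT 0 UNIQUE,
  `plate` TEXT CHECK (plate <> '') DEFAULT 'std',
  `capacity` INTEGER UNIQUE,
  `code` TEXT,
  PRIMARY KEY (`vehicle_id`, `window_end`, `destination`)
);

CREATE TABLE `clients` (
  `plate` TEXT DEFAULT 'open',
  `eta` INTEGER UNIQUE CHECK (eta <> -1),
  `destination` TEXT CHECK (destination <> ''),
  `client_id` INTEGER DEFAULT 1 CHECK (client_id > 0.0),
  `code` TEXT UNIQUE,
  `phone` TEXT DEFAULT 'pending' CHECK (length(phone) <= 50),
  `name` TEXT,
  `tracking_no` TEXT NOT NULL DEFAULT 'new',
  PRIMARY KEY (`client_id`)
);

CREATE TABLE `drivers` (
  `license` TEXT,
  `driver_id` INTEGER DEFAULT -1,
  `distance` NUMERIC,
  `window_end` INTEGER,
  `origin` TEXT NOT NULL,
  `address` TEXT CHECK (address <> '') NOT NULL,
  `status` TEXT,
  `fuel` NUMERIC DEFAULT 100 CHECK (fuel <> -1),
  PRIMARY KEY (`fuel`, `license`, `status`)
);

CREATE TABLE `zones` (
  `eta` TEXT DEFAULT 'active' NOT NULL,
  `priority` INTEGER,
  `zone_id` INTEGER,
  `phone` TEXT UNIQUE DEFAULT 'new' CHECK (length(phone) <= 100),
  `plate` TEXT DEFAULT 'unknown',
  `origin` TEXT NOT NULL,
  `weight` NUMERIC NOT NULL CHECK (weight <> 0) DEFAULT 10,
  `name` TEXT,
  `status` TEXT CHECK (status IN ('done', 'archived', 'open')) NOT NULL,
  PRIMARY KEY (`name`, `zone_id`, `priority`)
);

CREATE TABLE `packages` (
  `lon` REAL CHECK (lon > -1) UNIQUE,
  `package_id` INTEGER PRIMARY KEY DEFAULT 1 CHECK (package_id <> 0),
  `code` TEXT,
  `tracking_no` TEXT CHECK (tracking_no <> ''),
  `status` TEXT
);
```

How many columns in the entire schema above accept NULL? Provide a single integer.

vehicles: 5 nullable (tracking_no, eta, plate, capacity, code — PK (vehicle_id, window_end, destination) and explicit NOT NULL columns excluded).
clients: 6 nullable (plate, eta, destination, code, phone, name — PK (client_id) and explicit NOT NULL columns excluded).
drivers: 3 nullable (driver_id, distance, window_end — PK (fuel, license, status) and explicit NOT NULL columns excluded).
zones: 2 nullable (phone, plate — PK (name, zone_id, priority) and explicit NOT NULL columns excluded).
packages: 4 nullable (lon, code, tracking_no, status — PK (package_id) and explicit NOT NULL columns excluded).
Total: 5 + 6 + 3 + 2 + 4 = 20.

20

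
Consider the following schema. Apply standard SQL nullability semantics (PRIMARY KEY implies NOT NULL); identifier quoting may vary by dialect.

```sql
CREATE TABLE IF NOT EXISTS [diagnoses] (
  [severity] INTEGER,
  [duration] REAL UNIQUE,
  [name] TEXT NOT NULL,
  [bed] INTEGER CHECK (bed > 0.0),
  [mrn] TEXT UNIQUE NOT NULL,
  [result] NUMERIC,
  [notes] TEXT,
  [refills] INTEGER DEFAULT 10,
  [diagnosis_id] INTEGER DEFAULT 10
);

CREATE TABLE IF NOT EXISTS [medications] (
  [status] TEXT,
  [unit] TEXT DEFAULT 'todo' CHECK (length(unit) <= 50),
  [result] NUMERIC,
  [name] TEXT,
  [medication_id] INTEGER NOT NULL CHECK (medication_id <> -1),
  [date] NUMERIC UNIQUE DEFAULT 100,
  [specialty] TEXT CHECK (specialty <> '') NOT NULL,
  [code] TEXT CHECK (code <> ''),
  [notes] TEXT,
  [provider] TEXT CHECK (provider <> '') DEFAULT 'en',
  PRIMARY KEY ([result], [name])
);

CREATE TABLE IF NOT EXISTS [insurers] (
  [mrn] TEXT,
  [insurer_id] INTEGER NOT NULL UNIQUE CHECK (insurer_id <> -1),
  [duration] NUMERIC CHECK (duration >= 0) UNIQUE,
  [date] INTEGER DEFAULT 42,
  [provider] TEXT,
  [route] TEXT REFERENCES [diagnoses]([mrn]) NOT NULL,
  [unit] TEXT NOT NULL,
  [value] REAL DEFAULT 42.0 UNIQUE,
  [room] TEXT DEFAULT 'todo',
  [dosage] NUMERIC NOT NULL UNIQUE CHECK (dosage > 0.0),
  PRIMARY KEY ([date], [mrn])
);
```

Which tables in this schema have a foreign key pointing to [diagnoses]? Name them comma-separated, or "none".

insurers

- insurers.route references diagnoses(mrn).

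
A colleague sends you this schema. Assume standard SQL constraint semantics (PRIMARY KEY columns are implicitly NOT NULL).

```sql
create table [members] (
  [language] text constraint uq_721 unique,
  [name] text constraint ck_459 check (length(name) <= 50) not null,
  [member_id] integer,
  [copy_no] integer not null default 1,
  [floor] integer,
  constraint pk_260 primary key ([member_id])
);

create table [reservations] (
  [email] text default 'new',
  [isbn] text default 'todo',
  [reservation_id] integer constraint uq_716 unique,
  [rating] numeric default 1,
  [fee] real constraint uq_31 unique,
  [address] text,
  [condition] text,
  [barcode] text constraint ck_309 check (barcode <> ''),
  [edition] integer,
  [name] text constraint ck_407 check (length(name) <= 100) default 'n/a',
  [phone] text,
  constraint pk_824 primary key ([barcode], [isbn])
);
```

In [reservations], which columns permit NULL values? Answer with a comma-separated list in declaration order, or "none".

- email: DEFAULT only fills an omitted column; an explicit NULL is still allowed → nullable.
- isbn: part of the PRIMARY KEY, which implies NOT NULL → not nullable.
- reservation_id: UNIQUE does not imply NOT NULL → nullable.
- rating: DEFAULT only fills an omitted column; an explicit NULL is still allowed → nullable.
- fee: UNIQUE does not imply NOT NULL → nullable.
- address: no NOT NULL constraint applies → nullable.
- condition: no NOT NULL constraint applies → nullable.
- barcode: part of the PRIMARY KEY, which implies NOT NULL → not nullable.
- edition: no NOT NULL constraint applies → nullable.
- name: CHECK does not forbid NULL (a CHECK constraint passes when its expression is NULL) → nullable.
- phone: no NOT NULL constraint applies → nullable.

email, reservation_id, rating, fee, address, condition, edition, name, phone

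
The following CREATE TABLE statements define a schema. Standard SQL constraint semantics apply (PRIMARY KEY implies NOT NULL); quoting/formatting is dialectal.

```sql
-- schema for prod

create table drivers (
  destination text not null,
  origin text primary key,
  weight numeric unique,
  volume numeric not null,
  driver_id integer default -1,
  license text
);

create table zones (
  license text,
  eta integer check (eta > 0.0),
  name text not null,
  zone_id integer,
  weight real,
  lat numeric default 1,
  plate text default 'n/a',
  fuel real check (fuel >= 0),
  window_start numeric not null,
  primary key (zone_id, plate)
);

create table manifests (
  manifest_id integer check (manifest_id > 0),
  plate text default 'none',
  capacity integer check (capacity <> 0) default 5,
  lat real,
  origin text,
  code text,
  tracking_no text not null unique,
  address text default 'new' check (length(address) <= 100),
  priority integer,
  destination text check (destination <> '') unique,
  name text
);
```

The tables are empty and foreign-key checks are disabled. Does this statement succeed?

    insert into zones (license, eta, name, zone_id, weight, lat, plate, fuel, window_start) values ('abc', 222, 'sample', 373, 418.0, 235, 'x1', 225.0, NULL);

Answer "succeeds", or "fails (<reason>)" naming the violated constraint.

window_start is explicitly set to NULL, but window_start is declared NOT NULL.

fails (NOT NULL on window_start)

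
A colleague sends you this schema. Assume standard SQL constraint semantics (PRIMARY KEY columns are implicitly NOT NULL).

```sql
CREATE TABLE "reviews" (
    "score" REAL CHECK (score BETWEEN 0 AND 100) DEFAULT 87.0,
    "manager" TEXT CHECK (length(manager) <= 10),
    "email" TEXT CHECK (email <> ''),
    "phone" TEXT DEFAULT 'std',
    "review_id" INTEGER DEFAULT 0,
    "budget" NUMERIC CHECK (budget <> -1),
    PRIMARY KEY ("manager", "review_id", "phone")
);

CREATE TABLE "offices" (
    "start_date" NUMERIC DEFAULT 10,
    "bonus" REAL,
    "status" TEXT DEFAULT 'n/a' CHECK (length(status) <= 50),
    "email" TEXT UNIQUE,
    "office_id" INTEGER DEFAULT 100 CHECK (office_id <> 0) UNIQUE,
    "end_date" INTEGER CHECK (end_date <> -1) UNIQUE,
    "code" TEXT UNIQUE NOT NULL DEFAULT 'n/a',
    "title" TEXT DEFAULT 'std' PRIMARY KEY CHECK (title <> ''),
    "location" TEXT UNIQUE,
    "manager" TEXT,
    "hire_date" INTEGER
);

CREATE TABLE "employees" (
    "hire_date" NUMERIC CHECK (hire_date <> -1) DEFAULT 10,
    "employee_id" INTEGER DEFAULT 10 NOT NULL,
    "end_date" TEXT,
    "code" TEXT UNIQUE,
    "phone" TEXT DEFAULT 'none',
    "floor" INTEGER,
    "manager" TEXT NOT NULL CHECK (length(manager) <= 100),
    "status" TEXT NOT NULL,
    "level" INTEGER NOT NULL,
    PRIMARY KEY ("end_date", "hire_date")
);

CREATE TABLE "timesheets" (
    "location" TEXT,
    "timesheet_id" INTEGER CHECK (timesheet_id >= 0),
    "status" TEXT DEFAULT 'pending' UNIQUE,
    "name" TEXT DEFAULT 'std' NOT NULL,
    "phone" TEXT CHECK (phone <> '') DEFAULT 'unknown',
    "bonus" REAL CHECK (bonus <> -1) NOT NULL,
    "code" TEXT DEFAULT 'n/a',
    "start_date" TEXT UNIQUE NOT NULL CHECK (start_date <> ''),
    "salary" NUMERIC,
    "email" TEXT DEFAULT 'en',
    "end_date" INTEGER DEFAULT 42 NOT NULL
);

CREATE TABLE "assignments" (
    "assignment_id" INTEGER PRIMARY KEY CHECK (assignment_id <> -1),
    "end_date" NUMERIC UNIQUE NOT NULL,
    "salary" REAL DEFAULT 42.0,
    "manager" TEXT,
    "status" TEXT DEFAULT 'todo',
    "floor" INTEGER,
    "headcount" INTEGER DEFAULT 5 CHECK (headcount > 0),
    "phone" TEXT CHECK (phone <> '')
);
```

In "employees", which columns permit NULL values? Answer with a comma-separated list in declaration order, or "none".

code, phone, floor

- hire_date: part of the PRIMARY KEY, which implies NOT NULL → not nullable.
- employee_id: declared NOT NULL → not nullable.
- end_date: part of the PRIMARY KEY, which implies NOT NULL → not nullable.
- code: UNIQUE does not imply NOT NULL → nullable.
- phone: DEFAULT only fills an omitted column; an explicit NULL is still allowed → nullable.
- floor: no NOT NULL constraint applies → nullable.
- manager: declared NOT NULL → not nullable.
- status: declared NOT NULL → not nullable.
- level: declared NOT NULL → not nullable.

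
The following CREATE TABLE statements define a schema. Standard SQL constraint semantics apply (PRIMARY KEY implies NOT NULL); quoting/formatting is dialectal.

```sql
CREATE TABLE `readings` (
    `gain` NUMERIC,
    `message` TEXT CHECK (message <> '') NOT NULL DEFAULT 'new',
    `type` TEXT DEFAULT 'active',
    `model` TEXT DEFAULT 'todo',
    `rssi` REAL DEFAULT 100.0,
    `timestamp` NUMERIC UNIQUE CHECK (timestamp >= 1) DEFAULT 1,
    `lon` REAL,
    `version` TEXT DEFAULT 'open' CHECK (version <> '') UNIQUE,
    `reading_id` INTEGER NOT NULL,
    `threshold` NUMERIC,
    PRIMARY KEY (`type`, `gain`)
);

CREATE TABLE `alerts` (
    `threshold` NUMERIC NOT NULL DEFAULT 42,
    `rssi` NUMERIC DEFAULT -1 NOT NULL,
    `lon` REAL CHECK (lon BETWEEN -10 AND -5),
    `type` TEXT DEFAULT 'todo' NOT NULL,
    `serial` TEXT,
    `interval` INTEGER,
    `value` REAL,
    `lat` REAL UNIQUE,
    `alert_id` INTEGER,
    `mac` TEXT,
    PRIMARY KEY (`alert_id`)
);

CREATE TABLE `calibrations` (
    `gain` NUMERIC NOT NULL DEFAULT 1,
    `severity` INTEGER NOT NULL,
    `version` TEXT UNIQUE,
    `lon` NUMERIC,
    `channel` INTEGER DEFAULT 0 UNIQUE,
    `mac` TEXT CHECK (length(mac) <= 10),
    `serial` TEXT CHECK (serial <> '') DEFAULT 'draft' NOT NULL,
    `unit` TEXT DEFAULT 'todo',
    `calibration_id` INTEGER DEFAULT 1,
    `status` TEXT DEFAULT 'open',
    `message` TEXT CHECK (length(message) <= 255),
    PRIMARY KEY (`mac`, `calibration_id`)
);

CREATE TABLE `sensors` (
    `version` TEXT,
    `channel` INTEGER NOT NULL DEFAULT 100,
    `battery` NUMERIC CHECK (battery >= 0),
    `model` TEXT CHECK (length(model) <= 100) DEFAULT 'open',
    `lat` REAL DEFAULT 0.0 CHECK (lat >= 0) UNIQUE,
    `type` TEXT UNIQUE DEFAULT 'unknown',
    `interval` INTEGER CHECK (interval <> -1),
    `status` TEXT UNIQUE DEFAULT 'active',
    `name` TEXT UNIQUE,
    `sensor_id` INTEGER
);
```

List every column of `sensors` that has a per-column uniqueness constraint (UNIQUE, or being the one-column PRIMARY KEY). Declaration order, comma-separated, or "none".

lat, type, status, name

- version: no UNIQUE or single-column PK constraint.
- channel: no UNIQUE or single-column PK constraint.
- battery: no UNIQUE or single-column PK constraint.
- model: no UNIQUE or single-column PK constraint.
- lat: declared UNIQUE → unique.
- type: declared UNIQUE → unique.
- interval: no UNIQUE or single-column PK constraint.
- status: declared UNIQUE → unique.
- name: declared UNIQUE → unique.
- sensor_id: no UNIQUE or single-column PK constraint.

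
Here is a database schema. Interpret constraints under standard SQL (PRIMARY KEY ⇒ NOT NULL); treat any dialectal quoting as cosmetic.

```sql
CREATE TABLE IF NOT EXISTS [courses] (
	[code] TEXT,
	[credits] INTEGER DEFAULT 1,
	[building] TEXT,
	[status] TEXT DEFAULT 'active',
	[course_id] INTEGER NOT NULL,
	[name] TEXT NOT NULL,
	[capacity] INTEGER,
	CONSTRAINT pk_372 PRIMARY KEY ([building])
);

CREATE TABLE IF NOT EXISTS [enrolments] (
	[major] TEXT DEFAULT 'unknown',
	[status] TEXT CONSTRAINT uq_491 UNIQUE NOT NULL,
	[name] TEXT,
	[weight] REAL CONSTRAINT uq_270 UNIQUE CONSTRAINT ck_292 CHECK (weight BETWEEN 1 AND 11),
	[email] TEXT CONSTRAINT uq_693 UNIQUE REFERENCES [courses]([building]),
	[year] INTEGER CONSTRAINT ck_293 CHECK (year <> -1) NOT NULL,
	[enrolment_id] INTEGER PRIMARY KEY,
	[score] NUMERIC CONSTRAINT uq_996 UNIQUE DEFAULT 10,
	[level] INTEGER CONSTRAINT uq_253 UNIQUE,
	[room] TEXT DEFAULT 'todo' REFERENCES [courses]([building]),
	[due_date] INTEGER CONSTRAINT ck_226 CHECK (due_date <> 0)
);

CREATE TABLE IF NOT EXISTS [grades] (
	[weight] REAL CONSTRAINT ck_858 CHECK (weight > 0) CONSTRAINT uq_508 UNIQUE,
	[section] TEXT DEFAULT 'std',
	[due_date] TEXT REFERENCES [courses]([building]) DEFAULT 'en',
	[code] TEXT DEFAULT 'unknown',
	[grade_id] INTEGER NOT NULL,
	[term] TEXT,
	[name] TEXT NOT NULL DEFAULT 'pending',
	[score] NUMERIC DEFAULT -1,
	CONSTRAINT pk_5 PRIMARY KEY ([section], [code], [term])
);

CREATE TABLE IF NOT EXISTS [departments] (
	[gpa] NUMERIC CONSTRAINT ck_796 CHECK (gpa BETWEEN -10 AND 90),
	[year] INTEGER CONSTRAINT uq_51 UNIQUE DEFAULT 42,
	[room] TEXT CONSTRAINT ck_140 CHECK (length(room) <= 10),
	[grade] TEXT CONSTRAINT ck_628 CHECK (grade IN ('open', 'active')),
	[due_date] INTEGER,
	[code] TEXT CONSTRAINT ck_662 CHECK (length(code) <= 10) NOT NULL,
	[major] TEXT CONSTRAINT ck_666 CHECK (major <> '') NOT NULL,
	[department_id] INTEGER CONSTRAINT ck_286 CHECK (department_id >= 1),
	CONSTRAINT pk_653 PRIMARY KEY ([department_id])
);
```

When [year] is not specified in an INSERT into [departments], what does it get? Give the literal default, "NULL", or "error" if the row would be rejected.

42

year has an explicit DEFAULT 42.
When the column is omitted from an INSERT, that default is used.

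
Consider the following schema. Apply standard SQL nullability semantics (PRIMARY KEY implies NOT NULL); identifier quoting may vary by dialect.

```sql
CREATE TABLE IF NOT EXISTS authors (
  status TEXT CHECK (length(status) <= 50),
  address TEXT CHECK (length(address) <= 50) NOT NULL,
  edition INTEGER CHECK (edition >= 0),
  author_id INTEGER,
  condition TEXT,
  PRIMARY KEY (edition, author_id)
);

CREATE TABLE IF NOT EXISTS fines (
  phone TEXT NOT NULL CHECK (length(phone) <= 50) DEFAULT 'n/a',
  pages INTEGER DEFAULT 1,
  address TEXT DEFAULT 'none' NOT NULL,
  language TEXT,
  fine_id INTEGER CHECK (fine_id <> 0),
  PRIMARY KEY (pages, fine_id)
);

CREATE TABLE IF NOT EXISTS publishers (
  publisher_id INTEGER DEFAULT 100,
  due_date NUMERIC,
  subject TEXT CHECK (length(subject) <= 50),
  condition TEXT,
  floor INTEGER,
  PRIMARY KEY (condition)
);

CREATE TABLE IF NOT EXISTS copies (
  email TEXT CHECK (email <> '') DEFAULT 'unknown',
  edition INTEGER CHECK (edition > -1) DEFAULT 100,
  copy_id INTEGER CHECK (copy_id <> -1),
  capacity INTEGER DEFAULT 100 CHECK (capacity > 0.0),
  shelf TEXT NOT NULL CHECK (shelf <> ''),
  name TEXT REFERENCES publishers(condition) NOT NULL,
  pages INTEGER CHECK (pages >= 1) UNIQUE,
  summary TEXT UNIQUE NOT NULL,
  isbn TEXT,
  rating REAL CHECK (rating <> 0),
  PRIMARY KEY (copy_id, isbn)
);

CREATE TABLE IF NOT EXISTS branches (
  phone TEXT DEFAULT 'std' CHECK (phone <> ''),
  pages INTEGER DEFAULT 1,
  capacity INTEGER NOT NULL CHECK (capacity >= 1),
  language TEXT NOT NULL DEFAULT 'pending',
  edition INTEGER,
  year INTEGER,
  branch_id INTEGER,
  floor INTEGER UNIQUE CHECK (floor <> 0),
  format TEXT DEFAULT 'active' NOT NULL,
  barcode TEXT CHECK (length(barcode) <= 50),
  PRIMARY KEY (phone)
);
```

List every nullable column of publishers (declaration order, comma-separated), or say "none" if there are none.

publisher_id, due_date, subject, floor

- publisher_id: DEFAULT only fills an omitted column; an explicit NULL is still allowed → nullable.
- due_date: no NOT NULL constraint applies → nullable.
- subject: CHECK does not forbid NULL (a CHECK constraint passes when its expression is NULL) → nullable.
- condition: part of the PRIMARY KEY, which implies NOT NULL → not nullable.
- floor: no NOT NULL constraint applies → nullable.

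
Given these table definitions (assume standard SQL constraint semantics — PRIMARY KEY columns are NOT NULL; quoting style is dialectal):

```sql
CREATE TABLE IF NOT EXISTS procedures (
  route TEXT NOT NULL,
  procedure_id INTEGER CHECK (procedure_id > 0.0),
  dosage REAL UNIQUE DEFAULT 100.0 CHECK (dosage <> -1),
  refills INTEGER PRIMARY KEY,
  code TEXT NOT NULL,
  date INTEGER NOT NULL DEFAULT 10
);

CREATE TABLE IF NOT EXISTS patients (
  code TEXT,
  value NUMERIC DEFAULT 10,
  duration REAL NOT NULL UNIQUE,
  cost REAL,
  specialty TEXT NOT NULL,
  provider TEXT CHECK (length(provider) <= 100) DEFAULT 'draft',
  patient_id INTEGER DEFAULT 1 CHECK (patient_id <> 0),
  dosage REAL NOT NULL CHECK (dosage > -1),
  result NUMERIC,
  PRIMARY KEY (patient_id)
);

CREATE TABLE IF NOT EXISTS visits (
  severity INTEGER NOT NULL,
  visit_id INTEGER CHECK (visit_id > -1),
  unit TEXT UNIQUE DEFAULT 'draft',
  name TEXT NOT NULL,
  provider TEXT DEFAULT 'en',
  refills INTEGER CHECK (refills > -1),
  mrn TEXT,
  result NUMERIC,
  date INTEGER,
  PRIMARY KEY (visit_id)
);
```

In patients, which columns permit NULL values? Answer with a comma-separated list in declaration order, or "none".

code, value, cost, provider, result

- code: no NOT NULL constraint applies → nullable.
- value: DEFAULT only fills an omitted column; an explicit NULL is still allowed → nullable.
- duration: declared NOT NULL → not nullable.
- cost: no NOT NULL constraint applies → nullable.
- specialty: declared NOT NULL → not nullable.
- provider: CHECK does not forbid NULL (a CHECK constraint passes when its expression is NULL) → nullable.
- patient_id: part of the PRIMARY KEY, which implies NOT NULL → not nullable.
- dosage: declared NOT NULL → not nullable.
- result: no NOT NULL constraint applies → nullable.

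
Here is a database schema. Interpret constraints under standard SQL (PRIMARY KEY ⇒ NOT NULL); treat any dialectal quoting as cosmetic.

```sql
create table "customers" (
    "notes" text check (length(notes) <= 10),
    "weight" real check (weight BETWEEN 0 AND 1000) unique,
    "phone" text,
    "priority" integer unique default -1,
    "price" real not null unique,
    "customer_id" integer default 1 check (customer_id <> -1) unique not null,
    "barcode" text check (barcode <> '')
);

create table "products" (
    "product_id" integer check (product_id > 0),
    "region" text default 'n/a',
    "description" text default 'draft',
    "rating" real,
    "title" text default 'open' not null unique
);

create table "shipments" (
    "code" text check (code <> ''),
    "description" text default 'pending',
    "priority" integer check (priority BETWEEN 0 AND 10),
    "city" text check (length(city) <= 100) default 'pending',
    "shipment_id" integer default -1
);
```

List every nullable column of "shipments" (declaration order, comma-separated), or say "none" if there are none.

- code: CHECK does not forbid NULL (a CHECK constraint passes when its expression is NULL) → nullable.
- description: DEFAULT only fills an omitted column; an explicit NULL is still allowed → nullable.
- priority: CHECK does not forbid NULL (a CHECK constraint passes when its expression is NULL) → nullable.
- city: CHECK does not forbid NULL (a CHECK constraint passes when its expression is NULL) → nullable.
- shipment_id: DEFAULT only fills an omitted column; an explicit NULL is still allowed → nullable.

code, description, priority, city, shipment_id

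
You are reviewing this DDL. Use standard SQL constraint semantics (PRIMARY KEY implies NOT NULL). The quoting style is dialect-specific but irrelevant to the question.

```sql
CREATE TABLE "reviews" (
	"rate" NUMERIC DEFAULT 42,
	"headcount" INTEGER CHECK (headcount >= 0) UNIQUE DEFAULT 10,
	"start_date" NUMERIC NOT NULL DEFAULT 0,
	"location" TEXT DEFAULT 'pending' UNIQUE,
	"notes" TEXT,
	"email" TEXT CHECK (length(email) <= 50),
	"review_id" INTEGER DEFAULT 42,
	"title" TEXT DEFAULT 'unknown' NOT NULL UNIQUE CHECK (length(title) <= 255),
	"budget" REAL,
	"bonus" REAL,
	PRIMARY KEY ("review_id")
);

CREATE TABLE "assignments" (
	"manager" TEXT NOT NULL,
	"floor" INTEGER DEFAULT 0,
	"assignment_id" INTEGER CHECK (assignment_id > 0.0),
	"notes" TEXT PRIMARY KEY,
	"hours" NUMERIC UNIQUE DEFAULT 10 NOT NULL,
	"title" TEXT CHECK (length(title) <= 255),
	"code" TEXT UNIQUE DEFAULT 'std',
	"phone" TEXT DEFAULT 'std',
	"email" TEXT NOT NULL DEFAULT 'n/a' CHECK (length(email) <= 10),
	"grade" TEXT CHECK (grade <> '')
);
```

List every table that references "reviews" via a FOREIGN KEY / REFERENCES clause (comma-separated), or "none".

No REFERENCES clause anywhere in the schema names reviews.

none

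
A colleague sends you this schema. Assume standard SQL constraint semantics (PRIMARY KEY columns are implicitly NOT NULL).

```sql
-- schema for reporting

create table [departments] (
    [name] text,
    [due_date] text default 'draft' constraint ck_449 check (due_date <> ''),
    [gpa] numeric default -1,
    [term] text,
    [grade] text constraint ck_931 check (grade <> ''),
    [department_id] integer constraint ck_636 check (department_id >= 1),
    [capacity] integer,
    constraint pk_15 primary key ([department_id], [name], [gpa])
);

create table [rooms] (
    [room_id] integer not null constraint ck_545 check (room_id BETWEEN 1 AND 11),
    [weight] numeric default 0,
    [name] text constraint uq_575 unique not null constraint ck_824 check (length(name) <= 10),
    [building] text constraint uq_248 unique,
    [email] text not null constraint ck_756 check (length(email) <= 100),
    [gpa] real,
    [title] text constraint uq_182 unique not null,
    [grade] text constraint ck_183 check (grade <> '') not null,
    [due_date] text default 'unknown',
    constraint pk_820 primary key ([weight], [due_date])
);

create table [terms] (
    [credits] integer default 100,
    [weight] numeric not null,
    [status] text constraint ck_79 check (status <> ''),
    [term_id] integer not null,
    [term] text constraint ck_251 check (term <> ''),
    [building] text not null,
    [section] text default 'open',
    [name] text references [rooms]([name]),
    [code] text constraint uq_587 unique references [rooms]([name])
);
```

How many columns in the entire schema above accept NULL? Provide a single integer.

12

departments: 4 nullable (due_date, term, grade, capacity — PK (department_id, name, gpa) and explicit NOT NULL columns excluded).
rooms: 2 nullable (building, gpa — PK (weight, due_date) and explicit NOT NULL columns excluded).
terms: 6 nullable (credits, status, term, section, name, code — PK none and explicit NOT NULL columns excluded).
Total: 4 + 2 + 6 = 12.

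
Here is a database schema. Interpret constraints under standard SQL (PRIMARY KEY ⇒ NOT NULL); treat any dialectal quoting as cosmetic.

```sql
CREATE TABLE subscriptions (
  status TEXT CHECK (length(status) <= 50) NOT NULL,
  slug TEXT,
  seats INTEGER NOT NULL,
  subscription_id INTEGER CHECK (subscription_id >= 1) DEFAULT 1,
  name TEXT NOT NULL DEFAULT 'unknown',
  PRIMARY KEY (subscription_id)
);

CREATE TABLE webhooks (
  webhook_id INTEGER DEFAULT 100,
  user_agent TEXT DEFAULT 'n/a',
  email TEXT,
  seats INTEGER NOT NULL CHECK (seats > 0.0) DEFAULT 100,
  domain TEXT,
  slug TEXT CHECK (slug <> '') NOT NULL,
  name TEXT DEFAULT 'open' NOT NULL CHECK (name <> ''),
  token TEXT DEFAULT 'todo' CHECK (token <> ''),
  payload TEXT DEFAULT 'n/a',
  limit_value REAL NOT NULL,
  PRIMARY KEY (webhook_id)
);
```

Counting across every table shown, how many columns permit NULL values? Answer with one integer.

6

subscriptions: 1 nullable (slug — PK (subscription_id) and explicit NOT NULL columns excluded).
webhooks: 5 nullable (user_agent, email, domain, token, payload — PK (webhook_id) and explicit NOT NULL columns excluded).
Total: 1 + 5 = 6.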